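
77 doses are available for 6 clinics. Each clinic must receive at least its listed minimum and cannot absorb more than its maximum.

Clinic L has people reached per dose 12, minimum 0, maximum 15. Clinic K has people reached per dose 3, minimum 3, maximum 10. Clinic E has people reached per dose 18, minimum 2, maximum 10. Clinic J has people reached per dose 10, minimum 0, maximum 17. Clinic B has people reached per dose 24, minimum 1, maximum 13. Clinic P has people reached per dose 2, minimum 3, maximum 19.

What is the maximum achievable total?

896

Meeting every minimum uses 0+3+2+0+1+3 = 9 doses, leaving 68.
Order the clinics by people reached per dose: Clinic B 24 > Clinic E 18 > Clinic L 12 > Clinic J 10 > Clinic K 3 > Clinic P 2.
Give Clinic B 12 more to hit its cap of 13 ; 56 left.
Clinic E takes 8 more to reach its cap of 10 ; 48 left.
Clinic L: +15 to 15 (cap) ; 33 left.
Clinic J takes 17 more to reach its cap of 17 ; 16 left.
Clinic K: +7 to 10 (cap) ; 9 left.
Only 9 left; Clinic P takes them to reach 12.
Total = 12×15 + 3×10 + 18×10 + 10×17 + 24×13 + 2×12 = 896.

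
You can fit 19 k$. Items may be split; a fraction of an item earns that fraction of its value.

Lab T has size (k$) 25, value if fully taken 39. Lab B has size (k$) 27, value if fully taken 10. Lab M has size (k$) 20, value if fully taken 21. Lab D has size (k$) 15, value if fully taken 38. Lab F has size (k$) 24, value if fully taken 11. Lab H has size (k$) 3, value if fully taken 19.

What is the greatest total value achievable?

58.56

Rank by value-to-size ratio: Lab H 19/3≈6.33, Lab D 38/15≈2.53, Lab T 39/25≈1.56, Lab M 21/20≈1.05, Lab F 11/24≈0.458, Lab B 10/27≈0.37.
All 3 k$ of Lab H fit (value 19) — 16 remain.
All 15 k$ of Lab D fit (value 38) — 1 remain.
Only 1 k$ remain; take 1/25 of Lab T for value 39×1/25 = 1.56.
Total value = 58.56.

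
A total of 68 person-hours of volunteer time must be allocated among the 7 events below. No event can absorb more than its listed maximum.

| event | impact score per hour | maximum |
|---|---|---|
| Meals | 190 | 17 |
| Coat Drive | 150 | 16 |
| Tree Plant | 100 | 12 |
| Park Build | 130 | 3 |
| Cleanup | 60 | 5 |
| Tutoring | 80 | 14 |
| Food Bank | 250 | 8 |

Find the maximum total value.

Highest impact score per hour first: Food Bank 250 > Meals 190 > Coat Drive 150 > Park Build 130 > Tree Plant 100 > Tutoring 80 > Cleanup 60.
Give Food Bank 8 to hit its cap of 8 ; 60 left.
Give Meals 17 to hit its cap of 17 ; 43 left.
Coat Drive: +16 to 16 (cap) ; 27 left.
Park Build takes 3 to reach its cap of 3 ; 24 left.
Tree Plant takes 12 to reach its cap of 12 ; 12 left.
Only 12 left; Tutoring takes them to reach 12.
Total = 190×17 + 150×16 + 100×12 + 130×3 + 80×12 + 250×8 = 10180.

10180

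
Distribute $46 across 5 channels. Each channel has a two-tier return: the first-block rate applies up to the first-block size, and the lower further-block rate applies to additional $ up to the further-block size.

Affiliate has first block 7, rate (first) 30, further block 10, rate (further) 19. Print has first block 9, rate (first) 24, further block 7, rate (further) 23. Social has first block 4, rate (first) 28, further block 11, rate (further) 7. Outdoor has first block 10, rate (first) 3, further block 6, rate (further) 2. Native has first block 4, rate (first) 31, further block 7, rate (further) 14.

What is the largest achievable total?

1083

Order all 10 blocks by rate: Native/T1 31 > Affiliate/T1 30 > Social/T1 28 > Print/T1 24 > Print/T2 23 > Affiliate/T2 19 > Native/T2 14 > Social/T2 7 > Outdoor/T1 3 > Outdoor/T2 2.
Fill Native T1 block (4 at 31) ; 42 left.
Affiliate T1 at 30: fill all 7 ; 35 left.
Social/T1 (28): +4 ; 31 left.
Fill Print T1 block (9 at 24) ; 22 left.
Fill Print T2 block (7 at 23) ; 15 left.
Affiliate/T2 (19): +10 ; 5 left.
Native/T2: +5 of 7 at 14; pool empty.
Total = 31×4 + 30×7 + 28×4 + 24×9 + 23×7 + 19×10 + 14×5 = 1083.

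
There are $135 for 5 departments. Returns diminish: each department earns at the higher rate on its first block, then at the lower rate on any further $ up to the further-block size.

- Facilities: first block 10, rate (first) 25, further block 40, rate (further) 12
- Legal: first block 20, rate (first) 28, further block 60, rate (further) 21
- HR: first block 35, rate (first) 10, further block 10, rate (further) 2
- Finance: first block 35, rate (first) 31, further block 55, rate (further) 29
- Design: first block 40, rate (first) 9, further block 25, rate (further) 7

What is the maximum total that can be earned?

3805

Rank every tier by rate: Finance/tier1 31 > Finance/tier2 29 > Legal/tier1 28 > Facilities/tier1 25 > Legal/tier2 21 > Facilities/tier2 12 > HR/tier1 10 > Design/tier1 9 > Design/tier2 7 > HR/tier2 2.
Fill Finance tier1 block (35 at 31) — 100 left.
Finance tier2 at 29: fill all 55 — 45 left.
Fill Legal tier1 block (20 at 28) — 25 left.
Facilities/tier1 (25): +10 — 15 left.
Legal/tier2: +15 of 60 at 21; pool empty.
Total = 31×35 + 29×55 + 28×20 + 25×10 + 21×15 = 3805.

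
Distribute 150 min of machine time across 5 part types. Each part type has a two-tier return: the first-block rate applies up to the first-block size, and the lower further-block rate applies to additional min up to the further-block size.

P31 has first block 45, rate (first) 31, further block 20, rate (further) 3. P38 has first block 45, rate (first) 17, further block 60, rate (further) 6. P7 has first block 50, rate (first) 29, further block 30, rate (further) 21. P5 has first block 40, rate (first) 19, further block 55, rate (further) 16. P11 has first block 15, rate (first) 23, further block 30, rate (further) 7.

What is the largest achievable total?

Rank every tier by rate: P31/T1 31 > P7/T1 29 > P11/T1 23 > P7/T2 21 > P5/T1 19 > P38/T1 17 > P5/T2 16 > P11/T2 7 > P38/T2 6 > P31/T2 3.
P31/T1 (31): +45 — 105 left.
P7 T1 at 29: fill all 50 — 55 left.
P11 T1 at 23: fill all 15 — 40 left.
P7/T2 (21): +30 — 10 left.
P5/T1: +10 of 40 at 19; pool empty.
Total = 31×45 + 29×50 + 23×15 + 21×30 + 19×10 = 4010.

4010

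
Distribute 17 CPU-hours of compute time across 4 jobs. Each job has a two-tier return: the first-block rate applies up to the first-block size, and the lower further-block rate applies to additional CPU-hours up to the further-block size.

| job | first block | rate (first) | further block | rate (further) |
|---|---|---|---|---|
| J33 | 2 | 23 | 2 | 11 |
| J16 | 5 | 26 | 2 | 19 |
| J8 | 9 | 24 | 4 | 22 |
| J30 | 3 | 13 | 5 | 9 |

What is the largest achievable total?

414

Rank every tier by rate: J16/first 26 > J8/first 24 > J33/first 23 > J8/second 22 > J16/second 19 > J30/first 13 > J33/second 11 > J30/second 9.
J16/first (26): +5 ; 12 left.
J8/first (24): +9 ; 3 left.
J33/first (23): +2 ; 1 left.
1 remain; put them into J8 second at 22.
Total = 26×5 + 24×9 + 23×2 + 22×1 = 414.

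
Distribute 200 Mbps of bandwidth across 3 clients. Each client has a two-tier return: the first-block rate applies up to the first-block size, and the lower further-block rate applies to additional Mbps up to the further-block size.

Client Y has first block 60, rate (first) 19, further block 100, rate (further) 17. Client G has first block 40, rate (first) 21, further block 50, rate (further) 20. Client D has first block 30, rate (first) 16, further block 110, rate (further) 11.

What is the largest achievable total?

Order all 6 blocks by rate: Client G/first 21 > Client G/second 20 > Client Y/first 19 > Client Y/second 17 > Client D/first 16 > Client D/second 11.
Client G first at 21: fill all 40 → 160 left.
Fill Client G second block (50 at 20) → 110 left.
Fill Client Y first block (60 at 19) → 50 left.
50 remain; put them into Client Y second at 17.
Total = 21×40 + 20×50 + 19×60 + 17×50 = 3830.

3830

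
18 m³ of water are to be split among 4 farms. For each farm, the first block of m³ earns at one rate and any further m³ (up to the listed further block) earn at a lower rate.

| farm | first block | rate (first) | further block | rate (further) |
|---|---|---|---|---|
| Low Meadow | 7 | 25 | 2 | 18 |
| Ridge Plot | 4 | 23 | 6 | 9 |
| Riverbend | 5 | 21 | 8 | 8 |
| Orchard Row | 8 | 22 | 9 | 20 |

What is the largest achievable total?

421

Treat each block as its own option and order by rate: Low Meadow/tier1 25 > Ridge Plot/tier1 23 > Orchard Row/tier1 22 > Riverbend/tier1 21 > Orchard Row/tier2 20 > Low Meadow/tier2 18 > Ridge Plot/tier2 9 > Riverbend/tier2 8.
Low Meadow/tier1 (25): +7 — 11 left.
Ridge Plot tier1 at 23: fill all 4 — 7 left.
7 remain; put them into Orchard Row tier1 at 22.
Total = 25×7 + 23×4 + 22×7 = 421.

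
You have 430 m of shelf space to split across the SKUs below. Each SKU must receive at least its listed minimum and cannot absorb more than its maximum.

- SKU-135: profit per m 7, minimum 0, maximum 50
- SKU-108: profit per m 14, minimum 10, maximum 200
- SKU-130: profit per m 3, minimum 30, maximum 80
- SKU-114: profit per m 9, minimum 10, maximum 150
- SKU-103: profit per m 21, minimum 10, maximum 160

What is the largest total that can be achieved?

Meeting every minimum uses 0+10+30+10+10 = 60 m, leaving 370.
Highest profit per m first: SKU-103 21 > SKU-108 14 > SKU-114 9 > SKU-135 7 > SKU-130 3.
SKU-103 takes 150 more to reach its cap of 160 — 220 left.
SKU-108: +190 to 200 (cap) — 30 left.
SKU-114 has room for 140 more but only 30 remain, so it gets 40.
Total = 14×200 + 3×30 + 9×40 + 21×160 = 6610.

6610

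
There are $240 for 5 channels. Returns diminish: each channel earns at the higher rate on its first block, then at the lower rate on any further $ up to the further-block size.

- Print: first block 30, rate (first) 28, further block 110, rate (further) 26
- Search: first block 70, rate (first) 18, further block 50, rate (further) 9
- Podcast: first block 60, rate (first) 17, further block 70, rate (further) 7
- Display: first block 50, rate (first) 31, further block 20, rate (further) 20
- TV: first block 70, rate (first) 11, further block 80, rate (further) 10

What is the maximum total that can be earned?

Order all 10 blocks by rate: Display/T1 31 > Print/T1 28 > Print/T2 26 > Display/T2 20 > Search/T1 18 > Podcast/T1 17 > TV/T1 11 > TV/T2 10 > Search/T2 9 > Podcast/T2 7.
Display/T1 (31): +50 — 190 left.
Fill Print T1 block (30 at 28) — 160 left.
Print/T2 (26): +110 — 50 left.
Display/T2 (20): +20 — 30 left.
Search T1 at 18: only 30 left, fill 30.
Total = 31×50 + 28×30 + 26×110 + 20×20 + 18×30 = 6190.

6190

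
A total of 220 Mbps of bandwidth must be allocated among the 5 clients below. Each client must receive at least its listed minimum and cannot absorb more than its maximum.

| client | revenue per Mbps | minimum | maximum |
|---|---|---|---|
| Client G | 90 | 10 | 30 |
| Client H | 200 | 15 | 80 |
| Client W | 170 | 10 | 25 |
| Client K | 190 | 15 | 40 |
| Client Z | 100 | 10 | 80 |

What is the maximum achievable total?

Meeting every minimum uses 10+15+10+15+10 = 60 Mbps, leaving 160.
Order the clients by revenue per Mbps: Client H 200 > Client K 190 > Client W 170 > Client Z 100 > Client G 90.
Give Client H 65 more to hit its cap of 80 → 95 left.
Give Client K 25 more to hit its cap of 40 → 70 left.
Client W: +15 to 25 (cap) → 55 left.
Client Z: +55 (room for 70) → 65. Pool exhausted.
Total = 90×10 + 200×80 + 170×25 + 190×40 + 100×65 = 35250.

35250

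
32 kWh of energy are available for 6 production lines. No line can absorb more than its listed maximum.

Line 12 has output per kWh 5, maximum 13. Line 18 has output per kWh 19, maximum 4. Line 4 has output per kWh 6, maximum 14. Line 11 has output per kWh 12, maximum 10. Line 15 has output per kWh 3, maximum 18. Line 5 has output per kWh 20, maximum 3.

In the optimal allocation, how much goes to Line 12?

Order the production lines by output per kWh: Line 5 20 > Line 18 19 > Line 11 12 > Line 4 6 > Line 12 5 > Line 15 3.
Give Line 5 3 to hit its cap of 3 ; 29 left.
Line 18 takes 4 to reach its cap of 4 ; 25 left.
Line 11: +10 to 10 (cap) ; 15 left.
Give Line 4 14 to hit its cap of 14 ; 1 left.
Only 1 left; Line 12 takes them to reach 1.

1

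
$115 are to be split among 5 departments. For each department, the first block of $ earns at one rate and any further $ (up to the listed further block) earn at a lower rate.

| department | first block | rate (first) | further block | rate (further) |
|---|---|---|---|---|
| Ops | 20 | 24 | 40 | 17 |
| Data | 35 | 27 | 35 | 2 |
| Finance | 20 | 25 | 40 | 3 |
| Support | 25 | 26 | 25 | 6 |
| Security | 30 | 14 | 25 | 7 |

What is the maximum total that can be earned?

2830

Treat each block as its own option and order by rate: Data/first 27 > Support/first 26 > Finance/first 25 > Ops/first 24 > Ops/second 17 > Security/first 14 > Security/second 7 > Support/second 6 > Finance/second 3 > Data/second 2.
Data/first (27): +35 → 80 left.
Support/first (26): +25 → 55 left.
Fill Finance first block (20 at 25) → 35 left.
Ops/first (24): +20 → 15 left.
Ops/second: +15 of 40 at 17; pool empty.
Total = 27×35 + 26×25 + 25×20 + 24×20 + 17×15 = 2830.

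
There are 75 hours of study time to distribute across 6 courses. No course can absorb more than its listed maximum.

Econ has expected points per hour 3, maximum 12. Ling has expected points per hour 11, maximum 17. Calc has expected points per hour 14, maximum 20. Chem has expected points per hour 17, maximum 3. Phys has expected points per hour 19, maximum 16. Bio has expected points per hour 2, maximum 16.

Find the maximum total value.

872

Highest expected points per hour first: Phys 19 > Chem 17 > Calc 14 > Ling 11 > Econ 3 > Bio 2.
Give Phys 16 to hit its cap of 16 → 59 left.
Give Chem 3 to hit its cap of 3 → 56 left.
Calc: +20 to 20 (cap) → 36 left.
Give Ling 17 to hit its cap of 17 → 19 left.
Econ takes 12 to reach its cap of 12 → 7 left.
Bio: +7 (room for 16) → 7. Pool exhausted.
Total = 3×12 + 11×17 + 14×20 + 17×3 + 19×16 + 2×7 = 872.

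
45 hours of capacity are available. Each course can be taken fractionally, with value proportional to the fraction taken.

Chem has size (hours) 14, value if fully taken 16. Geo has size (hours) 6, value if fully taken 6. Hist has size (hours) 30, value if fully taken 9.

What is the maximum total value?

29.5

Sort by value density: Chem 16/14≈1.14, Geo 6/6≈1, Hist 9/30≈0.3.
All 14 hours of Chem fit (value 16) — 31 remain.
Geo: take in full, 6 hours for value 6 — 25 left.
Only 25 hours remain; take 25/30 of Hist for value 9×25/30 = 7.5.
Total value = 29.5.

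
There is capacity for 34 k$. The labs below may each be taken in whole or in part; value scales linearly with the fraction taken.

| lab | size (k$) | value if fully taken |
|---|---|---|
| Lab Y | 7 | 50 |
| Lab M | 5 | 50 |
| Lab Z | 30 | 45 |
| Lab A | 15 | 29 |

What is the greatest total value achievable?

Sort by value density: Lab M 50/5≈10, Lab Y 50/7≈7.14, Lab A 29/15≈1.93, Lab Z 45/30≈1.5.
Lab M: take in full, 5 k$ for value 50 — 29 left.
Lab Y: take in full, 7 k$ for value 50 — 22 left.
Take all of Lab A (15 k$, value 29) — 7 k$ left.
Fill the last 7 k$ with part of Lab Z: 7/30 of it earns 10.5.
Total value = 139.5.

139.5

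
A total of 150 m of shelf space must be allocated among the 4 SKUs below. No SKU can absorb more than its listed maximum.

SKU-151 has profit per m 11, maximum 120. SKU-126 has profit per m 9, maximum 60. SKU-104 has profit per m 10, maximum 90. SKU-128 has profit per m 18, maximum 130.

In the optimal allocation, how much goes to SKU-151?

20

Highest profit per m first: SKU-128 18 > SKU-151 11 > SKU-104 10 > SKU-126 9.
Give SKU-128 130 to hit its cap of 130 ; 20 left.
SKU-151 has room for 120 but only 20 remain, so it gets 20.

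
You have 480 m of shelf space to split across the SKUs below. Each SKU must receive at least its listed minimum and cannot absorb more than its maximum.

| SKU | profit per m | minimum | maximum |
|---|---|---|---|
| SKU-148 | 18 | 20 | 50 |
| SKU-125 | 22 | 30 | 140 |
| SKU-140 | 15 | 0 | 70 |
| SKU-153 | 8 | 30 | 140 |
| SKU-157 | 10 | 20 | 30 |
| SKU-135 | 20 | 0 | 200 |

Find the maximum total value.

Meeting every minimum uses 20+30+0+30+20+0 = 100 m, leaving 380.
Order the SKUs by profit per m: SKU-125 22 > SKU-135 20 > SKU-148 18 > SKU-140 15 > SKU-157 10 > SKU-153 8.
Give SKU-125 110 more to hit its cap of 140 — 270 left.
Give SKU-135 200 more to hit its cap of 200 — 70 left.
SKU-148: +30 to 50 (cap) — 40 left.
SKU-140: +40 (room for 70) → 40. Pool exhausted.
Total = 18×50 + 22×140 + 15×40 + 8×30 + 10×20 + 20×200 = 9020.

9020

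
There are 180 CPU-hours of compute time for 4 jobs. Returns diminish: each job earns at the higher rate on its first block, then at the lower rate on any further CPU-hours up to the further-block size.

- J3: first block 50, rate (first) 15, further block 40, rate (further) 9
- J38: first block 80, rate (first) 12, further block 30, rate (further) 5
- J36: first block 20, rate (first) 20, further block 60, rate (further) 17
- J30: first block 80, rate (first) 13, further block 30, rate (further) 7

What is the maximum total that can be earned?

Rank every tier by rate: J36/T1 20 > J36/T2 17 > J3/T1 15 > J30/T1 13 > J38/T1 12 > J3/T2 9 > J30/T2 7 > J38/T2 5.
Fill J36 T1 block (20 at 20) — 160 left.
J36 T2 at 17: fill all 60 — 100 left.
Fill J3 T1 block (50 at 15) — 50 left.
J30 T1 at 13: only 50 left, fill 50.
Total = 20×20 + 17×60 + 15×50 + 13×50 = 2820.

2820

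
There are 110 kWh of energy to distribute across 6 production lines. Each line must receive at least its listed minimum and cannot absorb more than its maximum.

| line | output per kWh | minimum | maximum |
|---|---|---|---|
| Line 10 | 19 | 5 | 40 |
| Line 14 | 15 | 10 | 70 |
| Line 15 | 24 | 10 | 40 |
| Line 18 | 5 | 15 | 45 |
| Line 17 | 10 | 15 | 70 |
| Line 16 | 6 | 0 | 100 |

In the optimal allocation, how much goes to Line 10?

30

Meeting every minimum uses 5+10+10+15+15+0 = 55 kWh, leaving 55.
Order the production lines by output per kWh: Line 15 24 > Line 10 19 > Line 14 15 > Line 17 10 > Line 16 6 > Line 18 5.
Line 15 takes 30 more to reach its cap of 40 ; 25 left.
Line 10: +25 (room for 35) → 30. Pool exhausted.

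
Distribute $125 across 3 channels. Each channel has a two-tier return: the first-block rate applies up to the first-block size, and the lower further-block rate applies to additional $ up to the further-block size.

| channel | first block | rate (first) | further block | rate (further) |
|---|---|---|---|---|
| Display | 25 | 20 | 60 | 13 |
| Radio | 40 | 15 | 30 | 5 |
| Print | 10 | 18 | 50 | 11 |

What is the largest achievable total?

Rank every tier by rate: Display/first 20 > Print/first 18 > Radio/first 15 > Display/second 13 > Print/second 11 > Radio/second 5.
Display first at 20: fill all 25 → 100 left.
Print first at 18: fill all 10 → 90 left.
Fill Radio first block (40 at 15) → 50 left.
Display/second: +50 of 60 at 13; pool empty.
Total = 20×25 + 18×10 + 15×40 + 13×50 = 1930.

1930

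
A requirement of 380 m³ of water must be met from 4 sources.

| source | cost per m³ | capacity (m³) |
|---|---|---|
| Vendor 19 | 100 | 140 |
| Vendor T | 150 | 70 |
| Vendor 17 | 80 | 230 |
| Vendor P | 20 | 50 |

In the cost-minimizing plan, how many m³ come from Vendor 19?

Cheapest first:
Vendor P at 20: take all 50 m³ → 330 still needed.
Vendor 17 (80): use full 230 → 100 m³ to go.
Vendor 19 at 100: take 100 of its 140 → requirement met.
Vendor T: unused.

100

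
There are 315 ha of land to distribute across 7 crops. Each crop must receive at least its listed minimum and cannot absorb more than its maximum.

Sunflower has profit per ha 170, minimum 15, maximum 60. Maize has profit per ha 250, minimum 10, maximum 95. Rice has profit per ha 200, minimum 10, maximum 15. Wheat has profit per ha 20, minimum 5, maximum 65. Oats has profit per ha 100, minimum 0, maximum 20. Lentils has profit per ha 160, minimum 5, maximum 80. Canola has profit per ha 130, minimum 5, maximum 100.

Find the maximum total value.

57650

Meeting every minimum uses 15+10+10+5+0+5+5 = 50 ha, leaving 265.
Highest profit per ha first: Maize 250 > Rice 200 > Sunflower 170 > Lentils 160 > Canola 130 > Oats 100 > Wheat 20.
Maize: +85 to 95 (cap) ; 180 left.
Rice takes 5 more to reach its cap of 15 ; 175 left.
Give Sunflower 45 more to hit its cap of 60 ; 130 left.
Give Lentils 75 more to hit its cap of 80 ; 55 left.
Canola: +55 (room for 95) → 60. Pool exhausted.
Total = 170×60 + 250×95 + 200×15 + 20×5 + 160×80 + 130×60 = 57650.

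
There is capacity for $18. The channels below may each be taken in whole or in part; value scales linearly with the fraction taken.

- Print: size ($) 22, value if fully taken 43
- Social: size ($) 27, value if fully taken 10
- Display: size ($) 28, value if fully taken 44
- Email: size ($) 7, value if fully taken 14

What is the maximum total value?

35.5

Sort by value density: Email 14/7≈2, Print 43/22≈1.95, Display 44/28≈1.57, Social 10/27≈0.37.
Email: take in full, 7 $ for value 14 → 11 left.
Only 11 $ remain; take 11/22 of Print for value 43×11/22 = 21.5.
Total value = 35.5.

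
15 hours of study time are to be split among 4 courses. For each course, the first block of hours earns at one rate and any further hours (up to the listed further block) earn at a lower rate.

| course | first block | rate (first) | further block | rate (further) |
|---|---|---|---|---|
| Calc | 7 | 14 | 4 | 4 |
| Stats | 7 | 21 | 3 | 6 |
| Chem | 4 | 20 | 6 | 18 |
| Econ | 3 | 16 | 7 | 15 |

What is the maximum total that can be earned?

299

Treat each block as its own option and order by rate: Stats/first 21 > Chem/first 20 > Chem/second 18 > Econ/first 16 > Econ/second 15 > Calc/first 14 > Stats/second 6 > Calc/second 4.
Stats first at 21: fill all 7 ; 8 left.
Fill Chem first block (4 at 20) ; 4 left.
4 remain; put them into Chem second at 18.
Total = 21×7 + 20×4 + 18×4 = 299.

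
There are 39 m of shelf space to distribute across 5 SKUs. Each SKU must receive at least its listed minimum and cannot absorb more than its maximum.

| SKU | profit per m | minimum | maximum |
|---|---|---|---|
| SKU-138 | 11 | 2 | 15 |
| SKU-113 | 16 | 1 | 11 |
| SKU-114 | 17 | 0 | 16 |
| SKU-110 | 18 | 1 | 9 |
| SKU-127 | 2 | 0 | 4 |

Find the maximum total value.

643

Meeting every minimum uses 2+1+0+1+0 = 4 m, leaving 35.
Order the SKUs by profit per m: SKU-110 18 > SKU-114 17 > SKU-113 16 > SKU-138 11 > SKU-127 2.
SKU-110 takes 8 more to reach its cap of 9 ; 27 left.
Give SKU-114 16 more to hit its cap of 16 ; 11 left.
SKU-113: +10 to 11 (cap) ; 1 left.
SKU-138: +1 (room for 13) → 3. Pool exhausted.
Total = 11×3 + 16×11 + 17×16 + 18×9 = 643.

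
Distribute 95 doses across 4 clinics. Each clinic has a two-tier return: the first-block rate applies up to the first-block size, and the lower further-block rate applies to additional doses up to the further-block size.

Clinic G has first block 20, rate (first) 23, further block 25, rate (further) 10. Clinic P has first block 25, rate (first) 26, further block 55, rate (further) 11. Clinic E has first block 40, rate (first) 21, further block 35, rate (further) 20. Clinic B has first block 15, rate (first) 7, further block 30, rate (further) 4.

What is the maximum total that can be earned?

2150

Rank every tier by rate: Clinic P/T1 26 > Clinic G/T1 23 > Clinic E/T1 21 > Clinic E/T2 20 > Clinic P/T2 11 > Clinic G/T2 10 > Clinic B/T1 7 > Clinic B/T2 4.
Fill Clinic P T1 block (25 at 26) ; 70 left.
Clinic G T1 at 23: fill all 20 ; 50 left.
Clinic E/T1 (21): +40 ; 10 left.
Clinic E/T2: +10 of 35 at 20; pool empty.
Total = 26×25 + 23×20 + 21×40 + 20×10 = 2150.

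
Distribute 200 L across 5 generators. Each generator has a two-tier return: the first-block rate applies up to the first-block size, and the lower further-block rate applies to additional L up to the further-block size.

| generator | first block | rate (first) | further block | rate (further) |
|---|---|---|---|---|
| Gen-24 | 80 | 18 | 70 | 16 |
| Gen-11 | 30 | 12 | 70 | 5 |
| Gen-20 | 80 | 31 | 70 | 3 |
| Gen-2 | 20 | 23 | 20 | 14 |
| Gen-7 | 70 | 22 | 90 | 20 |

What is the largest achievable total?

Order all 10 blocks by rate: Gen-20/tier1 31 > Gen-2/tier1 23 > Gen-7/tier1 22 > Gen-7/tier2 20 > Gen-24/tier1 18 > Gen-24/tier2 16 > Gen-2/tier2 14 > Gen-11/tier1 12 > Gen-11/tier2 5 > Gen-20/tier2 3.
Fill Gen-20 tier1 block (80 at 31) → 120 left.
Gen-2 tier1 at 23: fill all 20 → 100 left.
Gen-7/tier1 (22): +70 → 30 left.
Gen-7/tier2: +30 of 90 at 20; pool empty.
Total = 31×80 + 23×20 + 22×70 + 20×30 = 5080.

5080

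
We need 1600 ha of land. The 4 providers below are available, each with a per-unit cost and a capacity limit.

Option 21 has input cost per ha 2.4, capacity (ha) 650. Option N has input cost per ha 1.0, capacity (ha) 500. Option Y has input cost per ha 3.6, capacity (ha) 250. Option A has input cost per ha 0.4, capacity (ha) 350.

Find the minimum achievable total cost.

Fill from the cheapest provider first.
Take 350 from Option A at 0.4 ; need 1250 more.
Option N at 1.0: take all 500 ha ; 750 still needed.
Take 650 from Option 21 at 2.4 ; need 100 more.
Option Y at 3.6: take 100 of its 250 ; requirement met.
Cost = 350×0.4 + 500×1.0 + 650×2.4 + 100×3.6 = 2560.

2560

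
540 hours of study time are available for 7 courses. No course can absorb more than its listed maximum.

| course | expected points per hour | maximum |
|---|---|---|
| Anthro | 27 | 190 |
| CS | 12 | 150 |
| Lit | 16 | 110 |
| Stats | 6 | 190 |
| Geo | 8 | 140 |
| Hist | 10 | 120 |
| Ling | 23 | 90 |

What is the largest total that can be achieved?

Order the courses by expected points per hour: Anthro 27 > Ling 23 > Lit 16 > CS 12 > Hist 10 > Geo 8 > Stats 6.
Give Anthro 190 to hit its cap of 190 — 350 left.
Ling: +90 to 90 (cap) — 260 left.
Give Lit 110 to hit its cap of 110 — 150 left.
Give CS 150 to hit its cap of 150 — 0 left.
Total = 27×190 + 12×150 + 16×110 + 23×90 = 10760.

10760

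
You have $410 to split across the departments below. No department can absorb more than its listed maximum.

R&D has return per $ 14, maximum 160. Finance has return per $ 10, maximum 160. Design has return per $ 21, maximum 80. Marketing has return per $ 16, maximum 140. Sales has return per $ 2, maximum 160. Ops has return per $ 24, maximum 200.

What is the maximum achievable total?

8560

Order the departments by return per $: Ops 24 > Design 21 > Marketing 16 > R&D 14 > Finance 10 > Sales 2.
Give Ops 200 to hit its cap of 200 → 210 left.
Give Design 80 to hit its cap of 80 → 130 left.
Marketing has room for 140 but only 130 remain, so it gets 130.
Total = 21×80 + 16×130 + 24×200 = 8560.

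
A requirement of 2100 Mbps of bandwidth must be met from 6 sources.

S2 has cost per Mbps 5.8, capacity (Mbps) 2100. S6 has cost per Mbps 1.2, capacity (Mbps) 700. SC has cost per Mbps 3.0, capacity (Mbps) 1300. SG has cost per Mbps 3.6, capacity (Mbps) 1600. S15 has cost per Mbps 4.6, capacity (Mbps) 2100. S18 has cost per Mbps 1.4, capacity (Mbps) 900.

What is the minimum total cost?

3600

Cheapest first:
S6 (1.2): use full 700 — 1400 Mbps to go.
S18 (1.4): use full 900 — 500 Mbps to go.
SC (3.0): take the remaining 500 — done.
SG, S15, S2: unused.
Cost = 700×1.2 + 900×1.4 + 500×3.0 = 3600.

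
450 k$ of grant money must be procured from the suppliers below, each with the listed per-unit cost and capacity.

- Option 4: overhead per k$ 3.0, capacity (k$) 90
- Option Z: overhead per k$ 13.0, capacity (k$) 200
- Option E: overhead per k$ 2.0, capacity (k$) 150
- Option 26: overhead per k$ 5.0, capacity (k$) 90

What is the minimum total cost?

Use suppliers in increasing cost order.
Take 150 from Option E at 2.0 ; need 300 more.
Take 90 from Option 4 at 3.0 ; need 210 more.
Option 26 (5.0): use full 90 ; 120 k$ to go.
Option Z (13.0): take the remaining 120 ; done.
Cost = 150×2.0 + 90×3.0 + 90×5.0 + 120×13.0 = 2580.

2580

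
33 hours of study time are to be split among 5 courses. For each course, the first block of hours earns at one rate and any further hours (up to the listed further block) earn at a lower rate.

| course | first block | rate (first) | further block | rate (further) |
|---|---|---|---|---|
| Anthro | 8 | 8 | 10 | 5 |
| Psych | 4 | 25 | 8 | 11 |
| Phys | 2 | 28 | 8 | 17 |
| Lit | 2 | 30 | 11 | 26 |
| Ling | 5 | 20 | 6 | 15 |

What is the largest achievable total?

Treat each block as its own option and order by rate: Lit/first 30 > Phys/first 28 > Lit/second 26 > Psych/first 25 > Ling/first 20 > Phys/second 17 > Ling/second 15 > Psych/second 11 > Anthro/first 8 > Anthro/second 5.
Lit first at 30: fill all 2 ; 31 left.
Phys/first (28): +2 ; 29 left.
Lit second at 26: fill all 11 ; 18 left.
Psych/first (25): +4 ; 14 left.
Ling/first (20): +5 ; 9 left.
Fill Phys second block (8 at 17) ; 1 left.
1 remain; put them into Ling second at 15.
Total = 30×2 + 28×2 + 26×11 + 25×4 + 20×5 + 17×8 + 15×1 = 753.

753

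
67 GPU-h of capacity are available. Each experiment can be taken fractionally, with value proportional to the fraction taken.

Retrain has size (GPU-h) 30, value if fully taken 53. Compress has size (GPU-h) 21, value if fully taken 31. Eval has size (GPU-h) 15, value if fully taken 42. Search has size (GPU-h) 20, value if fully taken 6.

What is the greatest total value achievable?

Rank by value-to-size ratio: Eval 42/15≈2.8, Retrain 53/30≈1.77, Compress 31/21≈1.48, Search 6/20≈0.3.
Take all of Eval (15 GPU-h, value 42) → 52 GPU-h left.
Take all of Retrain (30 GPU-h, value 53) → 22 GPU-h left.
All 21 GPU-h of Compress fit (value 31) → 1 remain.
Fill the last 1 GPU-h with part of Search: 1/20 of it earns 0.3.
Total value = 126.3.

126.3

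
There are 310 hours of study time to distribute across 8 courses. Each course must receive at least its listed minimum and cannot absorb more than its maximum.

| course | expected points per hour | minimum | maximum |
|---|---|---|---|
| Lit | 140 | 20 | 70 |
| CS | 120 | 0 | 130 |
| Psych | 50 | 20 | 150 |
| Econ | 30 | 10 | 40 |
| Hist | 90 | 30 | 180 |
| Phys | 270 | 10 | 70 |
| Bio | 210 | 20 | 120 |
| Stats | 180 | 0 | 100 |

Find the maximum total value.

Meeting every minimum uses 20+0+20+10+30+10+20+0 = 110 hours, leaving 200.
Rank by expected points per hour: Phys 270 > Bio 210 > Stats 180 > Lit 140 > CS 120 > Hist 90 > Psych 50 > Econ 30.
Give Phys 60 more to hit its cap of 70 — 140 left.
Give Bio 100 more to hit its cap of 120 — 40 left.
Stats: +40 (room for 100) → 40. Pool exhausted.
Total = 140×20 + 50×20 + 30×10 + 90×30 + 270×70 + 210×120 + 180×40 = 58100.

58100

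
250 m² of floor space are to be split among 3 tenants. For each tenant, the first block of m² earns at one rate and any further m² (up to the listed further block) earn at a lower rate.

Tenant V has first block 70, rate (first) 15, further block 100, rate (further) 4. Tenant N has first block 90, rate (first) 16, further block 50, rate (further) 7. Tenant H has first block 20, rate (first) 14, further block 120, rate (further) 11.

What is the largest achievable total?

3540

Treat each block as its own option and order by rate: Tenant N/T1 16 > Tenant V/T1 15 > Tenant H/T1 14 > Tenant H/T2 11 > Tenant N/T2 7 > Tenant V/T2 4.
Tenant N/T1 (16): +90 → 160 left.
Tenant V/T1 (15): +70 → 90 left.
Tenant H T1 at 14: fill all 20 → 70 left.
70 remain; put them into Tenant H T2 at 11.
Total = 16×90 + 15×70 + 14×20 + 11×70 = 3540.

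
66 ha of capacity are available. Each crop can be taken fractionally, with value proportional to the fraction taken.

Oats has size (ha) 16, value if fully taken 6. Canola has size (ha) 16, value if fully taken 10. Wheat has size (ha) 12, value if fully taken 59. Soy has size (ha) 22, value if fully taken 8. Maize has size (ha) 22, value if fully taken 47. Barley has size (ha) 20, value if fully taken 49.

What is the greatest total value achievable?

162.5

Rank by value-to-size ratio: Wheat 59/12≈4.92, Barley 49/20≈2.45, Maize 47/22≈2.14, Canola 10/16≈0.625, Oats 6/16≈0.375, Soy 8/22≈0.364.
All 12 ha of Wheat fit (value 59) — 54 remain.
Barley: take in full, 20 ha for value 49 — 34 left.
All 22 ha of Maize fit (value 47) — 12 remain.
Only 12 ha remain; take 12/16 of Canola for value 10×12/16 = 7.5.
Total value = 162.5.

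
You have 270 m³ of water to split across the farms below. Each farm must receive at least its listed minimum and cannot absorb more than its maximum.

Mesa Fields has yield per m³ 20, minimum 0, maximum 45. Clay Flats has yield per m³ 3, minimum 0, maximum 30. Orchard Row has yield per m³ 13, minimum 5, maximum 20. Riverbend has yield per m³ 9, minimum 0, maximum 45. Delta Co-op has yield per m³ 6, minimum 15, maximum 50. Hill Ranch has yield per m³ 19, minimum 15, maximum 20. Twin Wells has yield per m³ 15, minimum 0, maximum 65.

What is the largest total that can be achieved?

Meeting every minimum uses 0+0+5+0+15+15+0 = 35 m³, leaving 235.
Highest yield per m³ first: Mesa Fields 20 > Hill Ranch 19 > Twin Wells 15 > Orchard Row 13 > Riverbend 9 > Delta Co-op 6 > Clay Flats 3.
Mesa Fields takes 45 more to reach its cap of 45 ; 190 left.
Give Hill Ranch 5 more to hit its cap of 20 ; 185 left.
Give Twin Wells 65 more to hit its cap of 65 ; 120 left.
Orchard Row: +15 to 20 (cap) ; 105 left.
Riverbend: +45 to 45 (cap) ; 60 left.
Delta Co-op takes 35 more to reach its cap of 50 ; 25 left.
Clay Flats: +25 (room for 30) → 25. Pool exhausted.
Total = 20×45 + 3×25 + 13×20 + 9×45 + 6×50 + 19×20 + 15×65 = 3295.

3295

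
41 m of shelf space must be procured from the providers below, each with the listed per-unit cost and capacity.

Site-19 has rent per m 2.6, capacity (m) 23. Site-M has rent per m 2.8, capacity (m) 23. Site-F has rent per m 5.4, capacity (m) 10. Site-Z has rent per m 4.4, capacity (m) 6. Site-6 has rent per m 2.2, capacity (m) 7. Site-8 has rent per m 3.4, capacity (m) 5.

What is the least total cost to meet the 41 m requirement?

106

Cheapest first:
Take 7 from Site-6 at 2.2 → need 34 more.
Site-19 at 2.6: take all 23 m → 11 still needed.
Site-M at 2.8: take 11 of its 23 → requirement met.
Site-8, Site-Z, Site-F: unused.
Cost = 7×2.2 + 23×2.6 + 11×2.8 = 106.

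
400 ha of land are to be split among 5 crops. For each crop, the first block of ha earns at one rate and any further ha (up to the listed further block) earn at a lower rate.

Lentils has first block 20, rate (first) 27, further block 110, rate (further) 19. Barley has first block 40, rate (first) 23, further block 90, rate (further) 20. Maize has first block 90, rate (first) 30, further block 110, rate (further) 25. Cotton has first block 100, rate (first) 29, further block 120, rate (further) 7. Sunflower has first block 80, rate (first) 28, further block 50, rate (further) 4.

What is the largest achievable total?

Treat each block as its own option and order by rate: Maize/first 30 > Cotton/first 29 > Sunflower/first 28 > Lentils/first 27 > Maize/second 25 > Barley/first 23 > Barley/second 20 > Lentils/second 19 > Cotton/second 7 > Sunflower/second 4.
Fill Maize first block (90 at 30) → 310 left.
Cotton/first (29): +100 → 210 left.
Sunflower/first (28): +80 → 130 left.
Lentils/first (27): +20 → 110 left.
Maize/second (25): +110 → 0 left.
Total = 30×90 + 29×100 + 28×80 + 27×20 + 25×110 = 11130.

11130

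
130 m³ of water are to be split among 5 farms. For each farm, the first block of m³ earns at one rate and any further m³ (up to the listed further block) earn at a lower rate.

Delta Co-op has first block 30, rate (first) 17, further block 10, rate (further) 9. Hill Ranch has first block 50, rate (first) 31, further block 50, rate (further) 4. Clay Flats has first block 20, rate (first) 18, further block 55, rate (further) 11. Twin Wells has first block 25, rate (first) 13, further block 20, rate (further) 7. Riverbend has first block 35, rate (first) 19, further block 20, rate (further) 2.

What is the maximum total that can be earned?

Treat each block as its own option and order by rate: Hill Ranch/T1 31 > Riverbend/T1 19 > Clay Flats/T1 18 > Delta Co-op/T1 17 > Twin Wells/T1 13 > Clay Flats/T2 11 > Delta Co-op/T2 9 > Twin Wells/T2 7 > Hill Ranch/T2 4 > Riverbend/T2 2.
Hill Ranch T1 at 31: fill all 50 — 80 left.
Riverbend T1 at 19: fill all 35 — 45 left.
Clay Flats T1 at 18: fill all 20 — 25 left.
25 remain; put them into Delta Co-op T1 at 17.
Total = 31×50 + 19×35 + 18×20 + 17×25 = 3000.

3000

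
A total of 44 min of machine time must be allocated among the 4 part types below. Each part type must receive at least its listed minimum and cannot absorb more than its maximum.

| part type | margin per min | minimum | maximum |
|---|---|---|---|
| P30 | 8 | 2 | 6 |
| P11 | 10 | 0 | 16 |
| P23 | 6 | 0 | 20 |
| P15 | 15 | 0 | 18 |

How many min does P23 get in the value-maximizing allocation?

Meeting every minimum uses 2+0+0+0 = 2 min, leaving 42.
Highest margin per min first: P15 15 > P11 10 > P30 8 > P23 6.
Give P15 18 more to hit its cap of 18 ; 24 left.
Give P11 16 more to hit its cap of 16 ; 8 left.
Give P30 4 more to hit its cap of 6 ; 4 left.
P23 has room for 20 more but only 4 remain, so it gets 4.

4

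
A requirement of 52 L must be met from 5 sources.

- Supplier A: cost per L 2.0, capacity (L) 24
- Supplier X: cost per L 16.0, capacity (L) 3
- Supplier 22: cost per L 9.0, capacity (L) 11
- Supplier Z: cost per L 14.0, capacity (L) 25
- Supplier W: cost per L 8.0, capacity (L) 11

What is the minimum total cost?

Cheapest first:
Take 24 from Supplier A at 2.0 ; need 28 more.
Supplier W (8.0): use full 11 ; 17 L to go.
Take 11 from Supplier 22 at 9.0 ; need 6 more.
Supplier Z (14.0): take the remaining 6 ; done.
Supplier X: unused.
Cost = 24×2.0 + 11×8.0 + 11×9.0 + 6×14.0 = 319.

319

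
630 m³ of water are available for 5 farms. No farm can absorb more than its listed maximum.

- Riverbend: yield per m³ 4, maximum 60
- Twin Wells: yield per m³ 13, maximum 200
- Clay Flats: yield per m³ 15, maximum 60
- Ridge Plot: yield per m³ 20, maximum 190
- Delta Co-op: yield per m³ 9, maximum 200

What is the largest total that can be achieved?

8920

Rank by yield per m³: Ridge Plot 20 > Clay Flats 15 > Twin Wells 13 > Delta Co-op 9 > Riverbend 4.
Ridge Plot takes 190 to reach its cap of 190 ; 440 left.
Give Clay Flats 60 to hit its cap of 60 ; 380 left.
Twin Wells: +200 to 200 (cap) ; 180 left.
Delta Co-op has room for 200 but only 180 remain, so it gets 180.
Total = 13×200 + 15×60 + 20×190 + 9×180 = 8920.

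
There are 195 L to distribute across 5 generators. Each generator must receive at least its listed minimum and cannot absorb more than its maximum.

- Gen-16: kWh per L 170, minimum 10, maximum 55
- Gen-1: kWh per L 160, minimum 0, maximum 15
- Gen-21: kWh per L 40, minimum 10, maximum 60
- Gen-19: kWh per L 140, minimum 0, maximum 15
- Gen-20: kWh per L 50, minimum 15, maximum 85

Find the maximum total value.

Meeting every minimum uses 10+0+10+0+15 = 35 L, leaving 160.
Order the generators by kWh per L: Gen-16 170 > Gen-1 160 > Gen-19 140 > Gen-20 50 > Gen-21 40.
Gen-16 takes 45 more to reach its cap of 55 → 115 left.
Give Gen-1 15 more to hit its cap of 15 → 100 left.
Give Gen-19 15 more to hit its cap of 15 → 85 left.
Gen-20: +70 to 85 (cap) → 15 left.
Gen-21 has room for 50 more but only 15 remain, so it gets 25.
Total = 170×55 + 160×15 + 40×25 + 140×15 + 50×85 = 19100.

19100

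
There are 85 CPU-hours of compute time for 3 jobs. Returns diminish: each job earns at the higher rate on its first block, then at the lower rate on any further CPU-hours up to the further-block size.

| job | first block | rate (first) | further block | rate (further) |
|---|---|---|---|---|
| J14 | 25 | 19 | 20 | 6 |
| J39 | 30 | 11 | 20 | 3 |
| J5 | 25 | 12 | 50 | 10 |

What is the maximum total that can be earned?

Order all 6 blocks by rate: J14/T1 19 > J5/T1 12 > J39/T1 11 > J5/T2 10 > J14/T2 6 > J39/T2 3.
Fill J14 T1 block (25 at 19) → 60 left.
J5/T1 (12): +25 → 35 left.
J39 T1 at 11: fill all 30 → 5 left.
J5 T2 at 10: only 5 left, fill 5.
Total = 19×25 + 12×25 + 11×30 + 10×5 = 1155.

1155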